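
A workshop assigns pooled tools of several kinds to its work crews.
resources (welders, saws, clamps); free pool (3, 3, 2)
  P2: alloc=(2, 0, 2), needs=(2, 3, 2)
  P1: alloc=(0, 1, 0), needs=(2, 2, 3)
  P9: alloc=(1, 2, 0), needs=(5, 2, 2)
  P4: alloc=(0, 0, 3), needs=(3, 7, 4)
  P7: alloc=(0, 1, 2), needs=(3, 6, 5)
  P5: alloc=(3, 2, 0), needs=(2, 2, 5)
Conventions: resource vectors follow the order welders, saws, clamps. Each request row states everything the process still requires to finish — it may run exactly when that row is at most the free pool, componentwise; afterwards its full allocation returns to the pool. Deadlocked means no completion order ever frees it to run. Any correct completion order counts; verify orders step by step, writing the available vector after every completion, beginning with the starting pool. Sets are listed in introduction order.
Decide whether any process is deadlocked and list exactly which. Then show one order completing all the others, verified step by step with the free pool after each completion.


Deadlocked: P4, P7 and P5.
Key observation: after P2, P9, P1 the pool peaks at (6, 6, 4), and each blocked process is short somewhere: P4 on saws; P7 on clamps; P5 on clamps.
A valid finishing order for the others: P2, P9, P1. Walking it through:
  pool = (3, 3, 2)
  run P2 (needs (2, 3, 2), free (3, 3, 2)); after release of (2, 0, 2) the pool is (5, 3, 4)
  run P9 (needs (5, 2, 2), free (5, 3, 4)); after release of (1, 2, 0) the pool is (6, 5, 4)
  run P1 (needs (2, 2, 3), free (6, 5, 4)); after release of (0, 1, 0) the pool is (6, 6, 4)
The stuck group stays short no matter what:
  P4 still needs (3, 7, 4) but only (6, 6, 4) is free — short on saws
  P7 still needs (3, 6, 5) but only (6, 6, 4) is free — short on clamps
  P5 still needs (2, 2, 5) but only (6, 6, 4) is free — short on clamps


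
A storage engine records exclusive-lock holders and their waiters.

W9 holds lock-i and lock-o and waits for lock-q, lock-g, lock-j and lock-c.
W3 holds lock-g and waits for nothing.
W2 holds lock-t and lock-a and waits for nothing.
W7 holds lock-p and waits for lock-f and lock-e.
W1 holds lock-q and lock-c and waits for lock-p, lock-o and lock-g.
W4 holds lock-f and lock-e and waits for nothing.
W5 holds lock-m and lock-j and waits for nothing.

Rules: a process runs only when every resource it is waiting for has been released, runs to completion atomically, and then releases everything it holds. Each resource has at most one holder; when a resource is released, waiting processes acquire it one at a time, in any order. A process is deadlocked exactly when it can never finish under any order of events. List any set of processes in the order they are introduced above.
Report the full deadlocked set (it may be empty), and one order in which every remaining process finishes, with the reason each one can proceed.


The deadlocked set is W9 and W1.
Key observation: the wait chain closes on itself along W9 -> W1 -> W9; no other process is dragged down with it.
A valid finishing order for the others: W3, W2, W5, W4, W7.
Step-by-step check:
  W3: no waits; runs immediately, freeing lock-g
  W2: no waits; runs immediately, freeing lock-t and lock-a
  W5: no waits; runs immediately, freeing lock-m and lock-j
  W4: no waits; runs immediately, freeing lock-f and lock-e
  W7 waits on lock-f and lock-e — all released -> runs and releases lock-p


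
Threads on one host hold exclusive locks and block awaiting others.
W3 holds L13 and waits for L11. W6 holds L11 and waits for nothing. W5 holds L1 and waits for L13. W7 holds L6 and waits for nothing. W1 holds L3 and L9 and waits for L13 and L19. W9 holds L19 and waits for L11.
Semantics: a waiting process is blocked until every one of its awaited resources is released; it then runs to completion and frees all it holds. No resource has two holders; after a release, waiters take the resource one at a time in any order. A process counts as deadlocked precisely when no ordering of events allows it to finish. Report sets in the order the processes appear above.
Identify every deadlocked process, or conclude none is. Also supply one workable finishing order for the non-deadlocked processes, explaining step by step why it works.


The deadlocked set is empty.
Key observation: the waits form no ring: some process can always run, and its releases unblock the others one by one.
One completion order for the rest: W6, W9, W3, W1, W7, W5.
Check, step by step:
  run W6 (it waits on nothing); releases L11
  run W9 (all its waits — L11 — are resolved); releases L19
  run W3 (all its waits — L11 — are resolved); releases L13
  run W1 (all its waits — L13 and L19 — are resolved); releases L3 and L9
  run W7 (it waits on nothing); releases L6
  run W5 (all its waits — L13 — are resolved); releases L1


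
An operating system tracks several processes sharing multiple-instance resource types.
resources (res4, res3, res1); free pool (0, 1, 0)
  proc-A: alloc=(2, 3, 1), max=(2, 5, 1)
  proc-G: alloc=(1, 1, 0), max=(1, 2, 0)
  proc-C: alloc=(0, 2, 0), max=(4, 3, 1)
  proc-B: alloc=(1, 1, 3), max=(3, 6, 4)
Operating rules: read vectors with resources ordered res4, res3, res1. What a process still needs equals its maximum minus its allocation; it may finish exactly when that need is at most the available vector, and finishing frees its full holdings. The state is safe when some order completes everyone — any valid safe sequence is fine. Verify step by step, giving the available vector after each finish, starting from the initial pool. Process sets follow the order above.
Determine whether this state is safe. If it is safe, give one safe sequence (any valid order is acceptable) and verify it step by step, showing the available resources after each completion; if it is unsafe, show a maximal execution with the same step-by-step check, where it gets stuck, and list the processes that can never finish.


SAFE. One safe sequence: proc-G, proc-A, proc-B, proc-C.
Key observation: at proc-G the run first touches a limit — (0, 1, 0) against (0, 1, 0), exact on a resource it actually requests.
Step-by-step check:
  pool = (0, 1, 0)
  proc-G: need (0, 1, 0) fits (0, 1, 0); releases (1, 1, 0), pool now (1, 2, 0)
  proc-A: need (0, 2, 0) fits (1, 2, 0); releases (2, 3, 1), pool now (3, 5, 1)
  proc-B: need (2, 5, 1) fits (3, 5, 1); releases (1, 1, 3), pool now (4, 6, 4)
  proc-C: need (4, 1, 1) fits (4, 6, 4); releases (0, 2, 0), pool now (4, 8, 4)


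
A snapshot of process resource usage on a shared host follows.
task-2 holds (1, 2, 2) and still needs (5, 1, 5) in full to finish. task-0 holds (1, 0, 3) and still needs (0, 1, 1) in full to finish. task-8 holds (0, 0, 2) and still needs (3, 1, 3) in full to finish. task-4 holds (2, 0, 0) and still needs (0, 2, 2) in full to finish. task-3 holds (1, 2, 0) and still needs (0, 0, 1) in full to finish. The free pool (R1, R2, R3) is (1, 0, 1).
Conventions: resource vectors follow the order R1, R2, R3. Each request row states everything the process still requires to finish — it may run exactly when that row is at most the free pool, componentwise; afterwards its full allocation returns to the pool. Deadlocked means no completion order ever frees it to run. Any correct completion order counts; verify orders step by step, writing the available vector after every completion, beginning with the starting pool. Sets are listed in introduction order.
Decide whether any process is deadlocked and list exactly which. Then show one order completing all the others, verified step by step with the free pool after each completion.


Nothing here is deadlocked.
Key observation: no deadlock: task-3 fits now, and the freed resources carry the rest through.
The rest can finish in the order task-3, task-0, task-4, task-8, task-2. Step-by-step check:
  pool = (1, 0, 1)
  run task-3 (needs (0, 0, 1), free (1, 0, 1)); after release of (1, 2, 0) the pool is (2, 2, 1)
  run task-0 (needs (0, 1, 1), free (2, 2, 1)); after release of (1, 0, 3) the pool is (3, 2, 4)
  run task-4 (needs (0, 2, 2), free (3, 2, 4)); after release of (2, 0, 0) the pool is (5, 2, 4)
  run task-8 (needs (3, 1, 3), free (5, 2, 4)); after release of (0, 0, 2) the pool is (5, 2, 6)
  run task-2 (needs (5, 1, 5), free (5, 2, 6)); after release of (1, 2, 2) the pool is (6, 4, 8)


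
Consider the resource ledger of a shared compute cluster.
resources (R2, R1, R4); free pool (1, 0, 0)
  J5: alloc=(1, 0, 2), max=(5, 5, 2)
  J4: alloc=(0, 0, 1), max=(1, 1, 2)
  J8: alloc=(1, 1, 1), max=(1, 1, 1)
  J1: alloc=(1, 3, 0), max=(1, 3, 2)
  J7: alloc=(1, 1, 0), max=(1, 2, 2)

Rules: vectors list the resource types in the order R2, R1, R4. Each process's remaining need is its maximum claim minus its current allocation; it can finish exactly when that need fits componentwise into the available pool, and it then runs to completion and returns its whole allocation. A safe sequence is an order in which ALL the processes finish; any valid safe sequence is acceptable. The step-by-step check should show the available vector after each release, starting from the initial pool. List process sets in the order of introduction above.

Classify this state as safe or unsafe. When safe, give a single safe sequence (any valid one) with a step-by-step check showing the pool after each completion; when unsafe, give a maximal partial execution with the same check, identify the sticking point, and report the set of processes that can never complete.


SAFE. One safe sequence: J8, J4, J7, J1, J5.
Key observation: J4 is the earliest step where a requested resource binds exactly: need (1, 1, 1), pool (2, 1, 1) at its turn.
Check, step by step:
  pool = (1, 0, 0)
  J8 needs (0, 0, 0) <= (1, 0, 0) -> finishes; pool += (1, 1, 1) = (2, 1, 1)
  J4 needs (1, 1, 1) <= (2, 1, 1) -> finishes; pool += (0, 0, 1) = (2, 1, 2)
  J7 needs (0, 1, 2) <= (2, 1, 2) -> finishes; pool += (1, 1, 0) = (3, 2, 2)
  J1 needs (0, 0, 2) <= (3, 2, 2) -> finishes; pool += (1, 3, 0) = (4, 5, 2)
  J5 needs (4, 5, 0) <= (4, 5, 2) -> finishes; pool += (1, 0, 2) = (5, 5, 4)


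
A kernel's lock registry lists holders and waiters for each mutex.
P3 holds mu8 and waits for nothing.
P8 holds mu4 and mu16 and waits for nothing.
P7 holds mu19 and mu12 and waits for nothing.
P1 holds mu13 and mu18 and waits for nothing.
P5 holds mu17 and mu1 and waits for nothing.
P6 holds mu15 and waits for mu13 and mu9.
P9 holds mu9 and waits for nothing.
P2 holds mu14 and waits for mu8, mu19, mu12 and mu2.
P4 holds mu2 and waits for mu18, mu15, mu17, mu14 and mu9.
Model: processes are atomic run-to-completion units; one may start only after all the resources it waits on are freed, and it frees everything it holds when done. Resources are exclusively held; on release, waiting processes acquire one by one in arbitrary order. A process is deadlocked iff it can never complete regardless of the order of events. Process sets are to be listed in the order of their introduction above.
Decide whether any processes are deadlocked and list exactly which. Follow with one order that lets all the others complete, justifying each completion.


The deadlocked set is P2 and P4.
Key observation: the waits loop around P2 -> P4 -> P2 with no way out; no other process is dragged down with it.
A valid finishing order for the others: P1, P7, P9, P3, P6, P5, P8.
Walking it through:
  P1 waits on nothing -> runs at once and releases mu13 and mu18
  P7 waits on nothing -> runs at once and releases mu19 and mu12
  P9 waits on nothing -> runs at once and releases mu9
  P3 waits on nothing -> runs at once and releases mu8
  run P6 (all its waits — mu13 and mu9 — are resolved); releases mu15
  P5 waits on nothing -> runs at once and releases mu17 and mu1
  P8 waits on nothing -> runs at once and releases mu4 and mu16


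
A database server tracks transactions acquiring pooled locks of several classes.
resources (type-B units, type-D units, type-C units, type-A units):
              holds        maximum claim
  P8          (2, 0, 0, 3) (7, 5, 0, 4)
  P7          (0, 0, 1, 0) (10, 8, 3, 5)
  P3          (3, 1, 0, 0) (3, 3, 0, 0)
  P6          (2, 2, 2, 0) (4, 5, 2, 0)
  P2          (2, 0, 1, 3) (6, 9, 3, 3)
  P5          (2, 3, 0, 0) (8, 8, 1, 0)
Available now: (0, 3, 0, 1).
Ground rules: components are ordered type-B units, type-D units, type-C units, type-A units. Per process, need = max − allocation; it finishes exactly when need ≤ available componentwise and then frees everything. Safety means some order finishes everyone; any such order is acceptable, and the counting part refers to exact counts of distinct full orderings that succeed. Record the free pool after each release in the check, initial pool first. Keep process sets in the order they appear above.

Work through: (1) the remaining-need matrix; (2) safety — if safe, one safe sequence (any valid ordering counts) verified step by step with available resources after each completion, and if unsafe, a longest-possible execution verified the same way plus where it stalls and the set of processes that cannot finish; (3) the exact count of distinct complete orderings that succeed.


(1) Remaining need (order type-B units, type-D units, type-C units, type-A units):
  P8: (5, 5, 0, 1)
  P7: (10, 8, 2, 5)
  P3: (0, 2, 0, 0)
  P6: (2, 3, 0, 0)
  P2: (4, 9, 2, 0)
  P5: (6, 5, 1, 0)
(2) The state is SAFE; one workable sequence: P3, P6, P8, P5, P2, P7.
Key observation: P8 marks the first exact bind of the order: its need (5, 5, 0, 1) fits the free (5, 6, 2, 1) with zero slack on a requested resource.
Check, step by step:
  pool = (0, 3, 0, 1)
  P3: need (0, 2, 0, 0) fits (0, 3, 0, 1); releases (3, 1, 0, 0), pool now (3, 4, 0, 1)
  P6: need (2, 3, 0, 0) fits (3, 4, 0, 1); releases (2, 2, 2, 0), pool now (5, 6, 2, 1)
  P8: need (5, 5, 0, 1) fits (5, 6, 2, 1); releases (2, 0, 0, 3), pool now (7, 6, 2, 4)
  P5: need (6, 5, 1, 0) fits (7, 6, 2, 4); releases (2, 3, 0, 0), pool now (9, 9, 2, 4)
  P2: need (4, 9, 2, 0) fits (9, 9, 2, 4); releases (2, 0, 1, 3), pool now (11, 9, 3, 7)
  P7: need (10, 8, 2, 5) fits (11, 9, 3, 7); releases (0, 0, 1, 0), pool now (11, 9, 4, 7)
(3) Precisely 1 of the possible complete orderings is a safe sequence.


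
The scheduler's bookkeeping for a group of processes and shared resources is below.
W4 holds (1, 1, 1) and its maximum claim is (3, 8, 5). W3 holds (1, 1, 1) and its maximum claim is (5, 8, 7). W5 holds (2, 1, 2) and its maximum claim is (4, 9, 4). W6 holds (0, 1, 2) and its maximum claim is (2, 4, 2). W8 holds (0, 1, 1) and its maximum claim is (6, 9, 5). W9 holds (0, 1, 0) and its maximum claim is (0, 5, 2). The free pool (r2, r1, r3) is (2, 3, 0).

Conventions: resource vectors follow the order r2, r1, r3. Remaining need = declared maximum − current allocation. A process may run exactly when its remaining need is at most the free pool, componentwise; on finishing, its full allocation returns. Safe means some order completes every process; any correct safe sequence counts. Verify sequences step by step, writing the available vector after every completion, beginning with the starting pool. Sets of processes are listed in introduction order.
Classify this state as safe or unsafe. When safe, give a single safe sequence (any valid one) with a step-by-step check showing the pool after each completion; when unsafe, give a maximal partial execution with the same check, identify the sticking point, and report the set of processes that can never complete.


UNSAFE.
Key observation: after W6, W9 complete, (2, 5, 2) is the best the pool ever gets, yet each leftover process wants more r1.
The run W6, W9 cannot be extended any further. Verifying each step:
  pool = (2, 3, 0)
  W6: need (2, 3, 0) fits (2, 3, 0); releases (0, 1, 2), pool now (2, 4, 2)
  W9: need (0, 4, 2) fits (2, 4, 2); releases (0, 1, 0), pool now (2, 5, 2)
  blocked: W4 wants (2, 7, 4), pool (2, 5, 2) — not enough r1 and r3
  blocked: W3 wants (4, 7, 6), pool (2, 5, 2) — not enough r2, r1 and r3
  blocked: W5 wants (2, 8, 2), pool (2, 5, 2) — not enough r1
  blocked: W8 wants (6, 8, 4), pool (2, 5, 2) — not enough r2, r1 and r3
Permanently blocked: W4, W3, W5 and W8.


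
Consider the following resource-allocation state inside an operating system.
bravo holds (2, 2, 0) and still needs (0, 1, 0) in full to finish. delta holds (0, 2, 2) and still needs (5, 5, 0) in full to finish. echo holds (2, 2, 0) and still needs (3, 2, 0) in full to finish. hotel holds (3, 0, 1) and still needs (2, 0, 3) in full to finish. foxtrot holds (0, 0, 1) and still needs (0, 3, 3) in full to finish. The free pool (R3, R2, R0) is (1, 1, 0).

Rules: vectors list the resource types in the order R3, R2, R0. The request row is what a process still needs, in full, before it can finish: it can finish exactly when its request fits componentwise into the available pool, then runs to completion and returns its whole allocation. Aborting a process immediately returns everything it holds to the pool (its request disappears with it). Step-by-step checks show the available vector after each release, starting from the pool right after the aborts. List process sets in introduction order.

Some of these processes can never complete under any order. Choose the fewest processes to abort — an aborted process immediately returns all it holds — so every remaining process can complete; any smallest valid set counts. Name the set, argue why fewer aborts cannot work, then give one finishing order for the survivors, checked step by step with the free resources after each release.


Abort foxtrot.
Key observation: before aborting foxtrot, hotel was permanently blocked — no order could ever run it; afterwards it completes at step 4.
Why nothing smaller works: aborting no one leaves the state deadlocked as given.
One survivor order: bravo, echo, delta, hotel. Check, step by step (post-abort pool first):
  pool = (1, 1, 1)
  run bravo (needs (0, 1, 0), free (1, 1, 1)); after release of (2, 2, 0) the pool is (3, 3, 1)
  run echo (needs (3, 2, 0), free (3, 3, 1)); after release of (2, 2, 0) the pool is (5, 5, 1)
  run delta (needs (5, 5, 0), free (5, 5, 1)); after release of (0, 2, 2) the pool is (5, 7, 3)
  run hotel (needs (2, 0, 3), free (5, 7, 3)); after release of (3, 0, 1) the pool is (8, 7, 4)


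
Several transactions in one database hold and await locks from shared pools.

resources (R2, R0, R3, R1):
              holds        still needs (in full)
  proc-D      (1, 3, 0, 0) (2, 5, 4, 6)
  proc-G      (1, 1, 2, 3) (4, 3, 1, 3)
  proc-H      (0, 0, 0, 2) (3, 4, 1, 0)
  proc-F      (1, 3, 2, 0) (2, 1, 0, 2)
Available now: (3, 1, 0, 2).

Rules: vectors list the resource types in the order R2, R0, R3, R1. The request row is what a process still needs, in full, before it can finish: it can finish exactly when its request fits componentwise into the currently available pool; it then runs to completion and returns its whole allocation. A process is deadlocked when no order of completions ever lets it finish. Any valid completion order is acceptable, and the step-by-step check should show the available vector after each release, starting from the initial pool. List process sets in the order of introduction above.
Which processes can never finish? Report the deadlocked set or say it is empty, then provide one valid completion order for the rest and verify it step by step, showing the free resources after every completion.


Nothing here is deadlocked.
Key observation: proc-F leads a chain of completions in which each release enables another process.
A valid finishing order for the others: proc-F, proc-H, proc-G, proc-D. Walking it through:
  pool = (3, 1, 0, 2)
  proc-F: need (2, 1, 0, 2) fits (3, 1, 0, 2); releases (1, 3, 2, 0), pool now (4, 4, 2, 2)
  proc-H: need (3, 4, 1, 0) fits (4, 4, 2, 2); releases (0, 0, 0, 2), pool now (4, 4, 2, 4)
  proc-G: need (4, 3, 1, 3) fits (4, 4, 2, 4); releases (1, 1, 2, 3), pool now (5, 5, 4, 7)
  proc-D: need (2, 5, 4, 6) fits (5, 5, 4, 7); releases (1, 3, 0, 0), pool now (6, 8, 4, 7)


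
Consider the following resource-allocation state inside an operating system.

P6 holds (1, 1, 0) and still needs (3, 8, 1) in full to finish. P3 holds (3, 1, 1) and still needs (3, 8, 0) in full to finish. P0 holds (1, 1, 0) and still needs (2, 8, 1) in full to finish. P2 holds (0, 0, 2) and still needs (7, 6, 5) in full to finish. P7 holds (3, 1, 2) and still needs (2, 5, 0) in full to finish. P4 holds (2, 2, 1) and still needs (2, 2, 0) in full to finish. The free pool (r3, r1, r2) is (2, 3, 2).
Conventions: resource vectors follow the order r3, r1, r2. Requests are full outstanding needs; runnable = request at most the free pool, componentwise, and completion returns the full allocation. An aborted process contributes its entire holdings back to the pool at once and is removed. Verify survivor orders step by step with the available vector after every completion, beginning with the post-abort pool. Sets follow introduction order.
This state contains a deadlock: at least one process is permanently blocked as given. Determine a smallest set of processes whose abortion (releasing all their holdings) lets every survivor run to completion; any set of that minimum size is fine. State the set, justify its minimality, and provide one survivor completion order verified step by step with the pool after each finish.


Abort P6 and P0.
Key observation: P3 was stuck for good until P6 and P0 gave back (2, 2, 0); in the order shown it finishes at step 4.
Minimality, checking each single-abort alternative: P6 alone leaves P3 blocked (short on r1); P3 alone leaves P6 blocked (short on r1); P0 alone leaves P6 blocked (short on r1); P2 alone leaves P6 blocked (short on r1); P7 alone leaves P6 blocked (short on r1); P4 alone leaves P6 blocked (short on r1).
One survivor order: P4, P7, P2, P3. Verifying each step (post-abort pool first):
  pool = (4, 5, 2)
  P4: need (2, 2, 0) fits (4, 5, 2); releases (2, 2, 1), pool now (6, 7, 3)
  P7: need (2, 5, 0) fits (6, 7, 3); releases (3, 1, 2), pool now (9, 8, 5)
  P2: need (7, 6, 5) fits (9, 8, 5); releases (0, 0, 2), pool now (9, 8, 7)
  P3: need (3, 8, 0) fits (9, 8, 7); releases (3, 1, 1), pool now (12, 9, 8)


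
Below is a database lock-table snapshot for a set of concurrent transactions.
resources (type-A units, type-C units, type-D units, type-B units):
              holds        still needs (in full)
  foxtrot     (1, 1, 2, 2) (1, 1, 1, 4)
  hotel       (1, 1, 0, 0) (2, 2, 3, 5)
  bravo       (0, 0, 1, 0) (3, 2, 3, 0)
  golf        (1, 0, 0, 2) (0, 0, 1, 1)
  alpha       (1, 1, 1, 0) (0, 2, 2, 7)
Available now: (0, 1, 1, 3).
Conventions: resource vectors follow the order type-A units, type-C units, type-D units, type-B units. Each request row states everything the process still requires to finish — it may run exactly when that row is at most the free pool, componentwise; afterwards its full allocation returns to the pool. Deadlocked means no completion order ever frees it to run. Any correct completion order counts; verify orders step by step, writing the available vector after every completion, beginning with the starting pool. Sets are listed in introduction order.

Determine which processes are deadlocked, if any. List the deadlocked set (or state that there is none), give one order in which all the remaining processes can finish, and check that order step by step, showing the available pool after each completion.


Nothing here is deadlocked.
Key observation: golf leads a chain of completions in which each release enables another process.
One completion order for the rest: golf, foxtrot, alpha, hotel, bravo. Check, step by step:
  pool = (0, 1, 1, 3)
  golf needs (0, 0, 1, 1) <= (0, 1, 1, 3) -> finishes; pool += (1, 0, 0, 2) = (1, 1, 1, 5)
  foxtrot needs (1, 1, 1, 4) <= (1, 1, 1, 5) -> finishes; pool += (1, 1, 2, 2) = (2, 2, 3, 7)
  alpha needs (0, 2, 2, 7) <= (2, 2, 3, 7) -> finishes; pool += (1, 1, 1, 0) = (3, 3, 4, 7)
  hotel needs (2, 2, 3, 5) <= (3, 3, 4, 7) -> finishes; pool += (1, 1, 0, 0) = (4, 4, 4, 7)
  bravo needs (3, 2, 3, 0) <= (4, 4, 4, 7) -> finishes; pool += (0, 0, 1, 0) = (4, 4, 5, 7)


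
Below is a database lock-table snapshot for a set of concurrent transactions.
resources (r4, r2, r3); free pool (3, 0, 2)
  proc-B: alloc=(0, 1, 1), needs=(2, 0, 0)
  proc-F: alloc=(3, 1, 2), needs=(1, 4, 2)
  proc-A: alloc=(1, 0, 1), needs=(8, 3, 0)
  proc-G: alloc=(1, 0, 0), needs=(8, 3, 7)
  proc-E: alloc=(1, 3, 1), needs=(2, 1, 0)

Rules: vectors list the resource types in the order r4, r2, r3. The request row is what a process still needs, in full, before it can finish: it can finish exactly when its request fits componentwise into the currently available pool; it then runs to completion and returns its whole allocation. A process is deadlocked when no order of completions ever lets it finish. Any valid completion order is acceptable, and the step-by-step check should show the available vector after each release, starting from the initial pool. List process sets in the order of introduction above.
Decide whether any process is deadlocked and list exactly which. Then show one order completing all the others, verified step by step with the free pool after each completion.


Deadlocked set: proc-A and proc-G.
Key observation: once proc-B, proc-E, proc-F finish, the pool peaks at (7, 5, 6) — and every remaining process still needs more r4 than that.
The rest can finish in the order proc-B, proc-E, proc-F. Step-by-step check:
  pool = (3, 0, 2)
  run proc-B (needs (2, 0, 0), free (3, 0, 2)); after release of (0, 1, 1) the pool is (3, 1, 3)
  run proc-E (needs (2, 1, 0), free (3, 1, 3)); after release of (1, 3, 1) the pool is (4, 4, 4)
  run proc-F (needs (1, 4, 2), free (4, 4, 4)); after release of (3, 1, 2) the pool is (7, 5, 6)
The stuck group stays short no matter what:
  blocked: proc-A wants (8, 3, 0), pool (7, 5, 6) — not enough r4
  blocked: proc-G wants (8, 3, 7), pool (7, 5, 6) — not enough r4 and r3


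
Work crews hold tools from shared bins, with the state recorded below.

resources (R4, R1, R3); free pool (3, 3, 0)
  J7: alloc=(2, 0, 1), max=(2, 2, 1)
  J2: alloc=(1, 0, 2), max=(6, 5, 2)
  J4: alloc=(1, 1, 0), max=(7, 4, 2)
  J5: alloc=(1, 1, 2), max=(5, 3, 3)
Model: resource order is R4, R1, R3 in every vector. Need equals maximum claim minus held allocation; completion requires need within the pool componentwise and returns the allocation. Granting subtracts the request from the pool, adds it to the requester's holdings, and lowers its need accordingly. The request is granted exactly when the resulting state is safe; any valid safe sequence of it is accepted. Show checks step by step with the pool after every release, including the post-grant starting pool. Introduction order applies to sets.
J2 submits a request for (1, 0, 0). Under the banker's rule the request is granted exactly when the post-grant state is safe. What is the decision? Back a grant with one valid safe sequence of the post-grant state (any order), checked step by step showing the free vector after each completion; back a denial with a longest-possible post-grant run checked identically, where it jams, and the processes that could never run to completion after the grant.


DENY: after the grant no complete ordering would exist.
Key observation: after J7, J5 the pool peaks at (5, 4, 3), and each blocked process is short somewhere: J2 on R1; J4 on R4.
On the post-grant state, J7, J5 is a maximal run — nothing extends it. Step-by-step check:
  pool = (2, 3, 0)
  J7: need (0, 2, 0) fits (2, 3, 0); releases (2, 0, 1), pool now (4, 3, 1)
  J5: need (4, 2, 1) fits (4, 3, 1); releases (1, 1, 2), pool now (5, 4, 3)
  blocked: J2 wants (4, 5, 0), pool (5, 4, 3) — not enough R1
  blocked: J4 wants (6, 3, 2), pool (5, 4, 3) — not enough R4
Had the request been granted, J2 and J4 could never finish.


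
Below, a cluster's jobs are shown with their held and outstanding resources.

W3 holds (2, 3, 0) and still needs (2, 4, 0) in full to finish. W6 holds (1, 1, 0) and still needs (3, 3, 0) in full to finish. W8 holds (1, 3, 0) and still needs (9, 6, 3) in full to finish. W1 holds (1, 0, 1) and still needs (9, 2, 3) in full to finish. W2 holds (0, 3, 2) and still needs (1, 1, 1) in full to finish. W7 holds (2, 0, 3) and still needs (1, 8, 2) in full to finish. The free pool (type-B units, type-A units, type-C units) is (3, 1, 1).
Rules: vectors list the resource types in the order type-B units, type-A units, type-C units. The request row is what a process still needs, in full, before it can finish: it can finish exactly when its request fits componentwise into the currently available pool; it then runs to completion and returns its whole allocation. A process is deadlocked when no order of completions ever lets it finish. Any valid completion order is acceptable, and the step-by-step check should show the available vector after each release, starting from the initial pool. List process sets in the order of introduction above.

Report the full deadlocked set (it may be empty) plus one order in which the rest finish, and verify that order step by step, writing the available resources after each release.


The deadlocked set is W8 and W1.
Key observation: the wall is type-B units: completing W2, W3, W6, W7 brings the pool only to (8, 8, 6), and all the rest need more.
One completion order for the rest: W2, W3, W6, W7. Verifying each step:
  pool = (3, 1, 1)
  W2: need (1, 1, 1) fits (3, 1, 1); releases (0, 3, 2), pool now (3, 4, 3)
  W3: need (2, 4, 0) fits (3, 4, 3); releases (2, 3, 0), pool now (5, 7, 3)
  W6: need (3, 3, 0) fits (5, 7, 3); releases (1, 1, 0), pool now (6, 8, 3)
  W7: need (1, 8, 2) fits (6, 8, 3); releases (2, 0, 3), pool now (8, 8, 6)
The stuck group stays short no matter what:
  W8 cannot run: need (9, 6, 3) vs free (8, 8, 6) (insufficient type-B units)
  W1 cannot run: need (9, 2, 3) vs free (8, 8, 6) (insufficient type-B units)


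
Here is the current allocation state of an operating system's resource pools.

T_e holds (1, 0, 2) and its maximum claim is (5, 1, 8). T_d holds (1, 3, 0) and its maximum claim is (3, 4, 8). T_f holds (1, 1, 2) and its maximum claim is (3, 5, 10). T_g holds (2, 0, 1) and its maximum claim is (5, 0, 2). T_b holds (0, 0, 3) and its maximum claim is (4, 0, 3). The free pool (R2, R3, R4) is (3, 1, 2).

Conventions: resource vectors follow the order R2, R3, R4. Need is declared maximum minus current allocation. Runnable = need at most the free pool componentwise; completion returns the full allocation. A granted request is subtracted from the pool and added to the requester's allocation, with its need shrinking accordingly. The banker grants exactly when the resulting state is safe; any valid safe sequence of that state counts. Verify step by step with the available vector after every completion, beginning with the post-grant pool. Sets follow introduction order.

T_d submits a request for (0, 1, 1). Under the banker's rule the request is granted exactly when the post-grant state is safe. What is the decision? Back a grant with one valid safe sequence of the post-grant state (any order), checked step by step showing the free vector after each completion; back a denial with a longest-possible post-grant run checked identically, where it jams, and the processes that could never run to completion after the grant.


DENY: after the grant no complete ordering would exist.
Key observation: even finishing T_g, T_b leaves just (5, 0, 5) free — too little R4 for any of the remaining processes.
Pretend the grant happened; the run T_g, T_b goes as far as possible. Verifying each step:
  pool = (3, 0, 1)
  T_g: need (3, 0, 1) fits (3, 0, 1); releases (2, 0, 1), pool now (5, 0, 2)
  T_b: need (4, 0, 0) fits (5, 0, 2); releases (0, 0, 3), pool now (5, 0, 5)
  T_e still needs (4, 1, 6) but only (5, 0, 5) is free — short on R3 and R4
  T_d still needs (2, 0, 7) but only (5, 0, 5) is free — short on R4
  T_f still needs (2, 4, 8) but only (5, 0, 5) is free — short on R3 and R4
Processes that could never finish after the grant: T_e, T_d and T_f.


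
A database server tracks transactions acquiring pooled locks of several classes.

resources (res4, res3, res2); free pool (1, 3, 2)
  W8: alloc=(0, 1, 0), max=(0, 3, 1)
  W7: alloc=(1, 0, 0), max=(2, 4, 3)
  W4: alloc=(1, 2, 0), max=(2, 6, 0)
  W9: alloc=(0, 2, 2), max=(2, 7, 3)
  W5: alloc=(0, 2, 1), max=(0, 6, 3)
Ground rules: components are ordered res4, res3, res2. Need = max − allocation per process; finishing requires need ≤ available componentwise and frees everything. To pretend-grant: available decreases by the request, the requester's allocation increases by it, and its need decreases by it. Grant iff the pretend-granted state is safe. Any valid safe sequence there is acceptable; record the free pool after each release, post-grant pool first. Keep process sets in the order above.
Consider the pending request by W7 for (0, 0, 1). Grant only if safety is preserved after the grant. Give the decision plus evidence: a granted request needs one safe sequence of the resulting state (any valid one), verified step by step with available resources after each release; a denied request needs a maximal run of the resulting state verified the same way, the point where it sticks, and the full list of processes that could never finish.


GRANT: granting preserves safety; a valid post-grant sequence is W8, W4, W9, W7, W5.
Key observation: the grant leaves (1, 3, 1) free — enough for W8, whose release restarts the cascade.
Check on the post-grant state, step by step:
  pool = (1, 3, 1)
  W8: need (0, 2, 1) fits (1, 3, 1); releases (0, 1, 0), pool now (1, 4, 1)
  W4: need (1, 4, 0) fits (1, 4, 1); releases (1, 2, 0), pool now (2, 6, 1)
  W9: need (2, 5, 1) fits (2, 6, 1); releases (0, 2, 2), pool now (2, 8, 3)
  W7: need (1, 4, 2) fits (2, 8, 3); releases (1, 0, 1), pool now (3, 8, 4)
  W5: need (0, 4, 2) fits (3, 8, 4); releases (0, 2, 1), pool now (3, 10, 5)


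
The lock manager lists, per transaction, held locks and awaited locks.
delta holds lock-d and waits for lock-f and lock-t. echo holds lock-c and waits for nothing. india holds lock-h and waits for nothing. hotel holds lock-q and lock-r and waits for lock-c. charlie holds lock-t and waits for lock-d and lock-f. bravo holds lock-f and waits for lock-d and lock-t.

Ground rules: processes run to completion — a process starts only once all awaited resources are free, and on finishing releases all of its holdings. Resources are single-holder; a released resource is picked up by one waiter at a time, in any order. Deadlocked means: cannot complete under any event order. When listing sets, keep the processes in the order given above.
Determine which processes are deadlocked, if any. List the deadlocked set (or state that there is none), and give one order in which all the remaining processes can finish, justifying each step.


The deadlocked set is delta, charlie and bravo.
Key observation: the cycle delta -> charlie -> delta can never break — each member waits on the next; bravo is caught in further circular waits.
The rest can finish in the order echo, india, hotel.
Step-by-step check:
  run echo (it waits on nothing); releases lock-c
  run india (it waits on nothing); releases lock-h
  hotel waits on lock-c — all released -> runs and releases lock-q and lock-r


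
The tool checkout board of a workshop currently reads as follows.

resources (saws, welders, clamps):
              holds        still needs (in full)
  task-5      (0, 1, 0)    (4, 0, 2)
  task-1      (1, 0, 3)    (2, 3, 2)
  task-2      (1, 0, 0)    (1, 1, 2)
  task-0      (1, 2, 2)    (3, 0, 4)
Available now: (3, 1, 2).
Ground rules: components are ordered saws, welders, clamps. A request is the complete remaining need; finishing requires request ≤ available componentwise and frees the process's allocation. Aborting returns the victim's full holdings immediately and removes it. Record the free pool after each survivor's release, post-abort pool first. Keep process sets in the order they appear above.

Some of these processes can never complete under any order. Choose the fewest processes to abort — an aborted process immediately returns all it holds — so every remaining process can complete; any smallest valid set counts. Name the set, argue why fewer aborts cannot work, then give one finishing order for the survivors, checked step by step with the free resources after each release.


Minimum abort set: task-1.
Key observation: aborting task-1 returns (1, 0, 3), and task-0 — hopeless before — runs at step 2 with the returned capacity in the pool.
No smaller set exists: with zero aborts the deadlock remains.
One survivor order: task-5, task-0, task-2. Check, step by step (post-abort pool first):
  pool = (4, 1, 5)
  run task-5 (needs (4, 0, 2), free (4, 1, 5)); after release of (0, 1, 0) the pool is (4, 2, 5)
  run task-0 (needs (3, 0, 4), free (4, 2, 5)); after release of (1, 2, 2) the pool is (5, 4, 7)
  run task-2 (needs (1, 1, 2), free (5, 4, 7)); after release of (1, 0, 0) the pool is (6, 4, 7)


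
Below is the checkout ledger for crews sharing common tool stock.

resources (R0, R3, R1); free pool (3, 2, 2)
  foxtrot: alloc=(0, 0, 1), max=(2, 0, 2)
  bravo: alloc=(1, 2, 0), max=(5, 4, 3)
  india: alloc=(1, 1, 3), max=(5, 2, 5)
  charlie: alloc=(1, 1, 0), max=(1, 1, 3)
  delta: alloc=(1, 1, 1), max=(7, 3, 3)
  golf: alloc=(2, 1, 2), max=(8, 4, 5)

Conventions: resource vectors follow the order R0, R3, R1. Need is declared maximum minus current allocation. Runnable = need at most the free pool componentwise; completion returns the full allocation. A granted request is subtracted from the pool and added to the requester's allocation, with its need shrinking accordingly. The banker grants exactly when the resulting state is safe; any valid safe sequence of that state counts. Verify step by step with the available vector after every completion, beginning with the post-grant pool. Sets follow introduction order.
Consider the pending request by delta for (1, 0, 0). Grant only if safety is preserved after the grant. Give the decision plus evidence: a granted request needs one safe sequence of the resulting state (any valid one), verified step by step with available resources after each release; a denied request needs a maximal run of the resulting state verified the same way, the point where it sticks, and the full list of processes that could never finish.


DENY — the pretend-granted state is unsafe.
Key observation: after foxtrot, charlie complete, (3, 3, 3) is the best the pool ever gets, yet each leftover process wants more R0.
On the post-grant state, foxtrot, charlie is a maximal run — nothing extends it. Step-by-step check:
  pool = (2, 2, 2)
  run foxtrot (needs (2, 0, 1), free (2, 2, 2)); after release of (0, 0, 1) the pool is (2, 2, 3)
  run charlie (needs (0, 0, 3), free (2, 2, 3)); after release of (1, 1, 0) the pool is (3, 3, 3)
  blocked: bravo wants (4, 2, 3), pool (3, 3, 3) — not enough R0
  blocked: india wants (4, 1, 2), pool (3, 3, 3) — not enough R0
  blocked: delta wants (5, 2, 2), pool (3, 3, 3) — not enough R0
  blocked: golf wants (6, 3, 3), pool (3, 3, 3) — not enough R0
Had the request been granted, bravo, india, delta and golf could never finish.


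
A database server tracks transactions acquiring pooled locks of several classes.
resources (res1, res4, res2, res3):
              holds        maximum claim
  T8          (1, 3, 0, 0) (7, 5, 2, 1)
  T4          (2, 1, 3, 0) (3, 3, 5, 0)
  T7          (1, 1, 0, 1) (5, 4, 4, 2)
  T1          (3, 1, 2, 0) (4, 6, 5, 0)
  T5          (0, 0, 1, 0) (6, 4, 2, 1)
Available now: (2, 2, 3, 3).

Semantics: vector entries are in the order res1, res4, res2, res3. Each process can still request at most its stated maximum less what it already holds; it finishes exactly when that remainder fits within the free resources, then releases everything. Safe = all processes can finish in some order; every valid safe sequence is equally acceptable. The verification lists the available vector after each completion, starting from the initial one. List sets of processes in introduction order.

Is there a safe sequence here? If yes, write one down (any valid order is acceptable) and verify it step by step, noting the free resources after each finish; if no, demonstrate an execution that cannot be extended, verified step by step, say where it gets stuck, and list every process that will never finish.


UNSAFE — no complete ordering exists.
Key observation: after T4, T7 the pool peaks at (5, 4, 6, 4), and each blocked process is short somewhere: T8 on res1; T1 on res4; T5 on res1.
The run T4, T7 cannot be extended any further. Step-by-step check:
  pool = (2, 2, 3, 3)
  T4: need (1, 2, 2, 0) fits (2, 2, 3, 3); releases (2, 1, 3, 0), pool now (4, 3, 6, 3)
  T7: need (4, 3, 4, 1) fits (4, 3, 6, 3); releases (1, 1, 0, 1), pool now (5, 4, 6, 4)
  T8 cannot run: need (6, 2, 2, 1) vs free (5, 4, 6, 4) (insufficient res1)
  T1 cannot run: need (1, 5, 3, 0) vs free (5, 4, 6, 4) (insufficient res4)
  T5 cannot run: need (6, 4, 1, 1) vs free (5, 4, 6, 4) (insufficient res1)
Processes that can never finish: T8, T1 and T5.
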